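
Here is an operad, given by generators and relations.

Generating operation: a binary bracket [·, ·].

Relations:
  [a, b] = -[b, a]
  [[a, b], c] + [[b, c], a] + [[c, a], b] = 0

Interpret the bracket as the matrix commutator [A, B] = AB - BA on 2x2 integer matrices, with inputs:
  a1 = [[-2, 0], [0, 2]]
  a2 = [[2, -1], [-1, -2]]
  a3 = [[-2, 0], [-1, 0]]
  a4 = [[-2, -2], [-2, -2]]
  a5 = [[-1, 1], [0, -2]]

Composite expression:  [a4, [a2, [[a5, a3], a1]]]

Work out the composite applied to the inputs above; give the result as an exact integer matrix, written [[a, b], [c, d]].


[[32, 48], [-48, -32]]

[a5, a3] = [[-1, 2], [1, 1]]
[[a5, a3], a1] = [[0, 8], [-4, 0]]
[a2, [[a5, a3], a1]] = [[12, 32], [16, -12]]
[a4, [a2, [[a5, a3], a1]]] = [[32, 48], [-48, -32]]


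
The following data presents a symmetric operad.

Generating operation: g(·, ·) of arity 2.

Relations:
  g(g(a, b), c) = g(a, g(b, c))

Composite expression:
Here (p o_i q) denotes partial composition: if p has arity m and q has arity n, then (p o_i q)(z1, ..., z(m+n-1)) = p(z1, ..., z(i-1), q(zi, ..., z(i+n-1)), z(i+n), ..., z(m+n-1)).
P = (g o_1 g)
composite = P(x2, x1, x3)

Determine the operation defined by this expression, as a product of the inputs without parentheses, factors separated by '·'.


x2 · x1 · x3


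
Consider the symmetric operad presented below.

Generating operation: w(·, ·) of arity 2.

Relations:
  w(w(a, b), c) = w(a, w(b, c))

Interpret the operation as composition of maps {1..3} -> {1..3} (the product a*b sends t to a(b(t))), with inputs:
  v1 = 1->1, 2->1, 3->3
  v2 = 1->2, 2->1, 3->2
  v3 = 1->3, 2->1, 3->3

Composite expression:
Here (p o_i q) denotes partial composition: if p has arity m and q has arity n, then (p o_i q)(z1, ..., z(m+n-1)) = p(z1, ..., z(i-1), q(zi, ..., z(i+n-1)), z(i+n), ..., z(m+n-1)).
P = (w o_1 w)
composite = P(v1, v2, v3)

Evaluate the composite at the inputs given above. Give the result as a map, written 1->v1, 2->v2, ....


1->1, 2->1, 3->1


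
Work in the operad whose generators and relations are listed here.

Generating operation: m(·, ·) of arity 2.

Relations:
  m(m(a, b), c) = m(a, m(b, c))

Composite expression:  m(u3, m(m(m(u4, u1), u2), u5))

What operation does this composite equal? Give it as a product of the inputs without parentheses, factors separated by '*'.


u3 * u4 * u1 * u2 * u5


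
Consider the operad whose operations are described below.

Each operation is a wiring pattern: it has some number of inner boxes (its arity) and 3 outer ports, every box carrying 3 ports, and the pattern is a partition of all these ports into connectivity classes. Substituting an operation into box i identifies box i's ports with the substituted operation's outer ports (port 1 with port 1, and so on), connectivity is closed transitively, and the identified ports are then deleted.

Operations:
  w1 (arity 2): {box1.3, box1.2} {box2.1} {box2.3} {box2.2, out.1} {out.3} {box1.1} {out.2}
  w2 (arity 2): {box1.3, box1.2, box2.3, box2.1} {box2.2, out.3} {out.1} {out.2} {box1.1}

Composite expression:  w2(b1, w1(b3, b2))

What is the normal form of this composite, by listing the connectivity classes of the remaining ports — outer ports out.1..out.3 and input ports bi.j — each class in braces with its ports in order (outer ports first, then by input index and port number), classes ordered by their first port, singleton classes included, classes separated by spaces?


{out.1} {out.2} {out.3} {b1.1} {b1.2, b1.3, b2.2} {b2.1} {b2.3} {b3.1} {b3.2, b3.3}

Reachability decides: close wires over w2-identified ports.
after w1, the pattern on (b3, b2) reads {out.1, b2.2} {out.2} {out.3} {b2.1} {b2.3} {b3.1} {b3.2, b3.3} (out.j = its outer ports)
after w2, the pattern on (b1, b3, b2) reads {out.1} {out.2} {out.3} {b1.1} {b1.2, b1.3, b2.2} {b2.1} {b2.3} {b3.1} {b3.2, b3.3} (out.j = its outer ports)


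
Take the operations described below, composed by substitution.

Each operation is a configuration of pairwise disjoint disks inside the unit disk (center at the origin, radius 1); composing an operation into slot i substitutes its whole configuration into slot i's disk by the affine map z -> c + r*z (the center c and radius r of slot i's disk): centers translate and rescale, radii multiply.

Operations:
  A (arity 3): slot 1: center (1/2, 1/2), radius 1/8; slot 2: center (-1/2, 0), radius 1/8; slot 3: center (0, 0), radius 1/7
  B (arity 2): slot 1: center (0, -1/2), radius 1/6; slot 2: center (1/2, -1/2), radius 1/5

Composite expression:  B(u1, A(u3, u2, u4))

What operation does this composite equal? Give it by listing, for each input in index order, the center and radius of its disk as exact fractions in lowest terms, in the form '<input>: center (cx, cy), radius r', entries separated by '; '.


u1: center (0, -1/2), radius 1/6; u2: center (2/5, -1/2), radius 1/40; u3: center (3/5, -2/5), radius 1/40; u4: center (1/2, -1/2), radius 1/35


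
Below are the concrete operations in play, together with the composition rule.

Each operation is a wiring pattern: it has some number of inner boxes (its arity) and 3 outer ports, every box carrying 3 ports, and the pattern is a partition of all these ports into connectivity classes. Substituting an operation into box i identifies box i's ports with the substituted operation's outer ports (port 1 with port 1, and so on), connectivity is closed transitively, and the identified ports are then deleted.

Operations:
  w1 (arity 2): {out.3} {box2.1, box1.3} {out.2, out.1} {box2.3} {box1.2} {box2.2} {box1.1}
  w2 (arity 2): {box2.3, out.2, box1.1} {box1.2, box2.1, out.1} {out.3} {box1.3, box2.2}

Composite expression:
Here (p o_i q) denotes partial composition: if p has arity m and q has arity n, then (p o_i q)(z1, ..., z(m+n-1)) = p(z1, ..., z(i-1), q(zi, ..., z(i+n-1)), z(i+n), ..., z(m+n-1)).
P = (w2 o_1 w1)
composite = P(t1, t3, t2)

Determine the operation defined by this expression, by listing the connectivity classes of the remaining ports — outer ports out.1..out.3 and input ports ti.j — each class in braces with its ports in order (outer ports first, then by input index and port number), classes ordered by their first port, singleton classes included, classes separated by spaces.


{out.1, out.2, t2.1, t2.3} {out.3} {t1.1} {t1.2} {t1.3, t3.1} {t2.2} {t3.2} {t3.3}

Reachability decides: close wires over w2-identified ports.
through w1, on inputs (t1, t3): {out.1, out.2} {out.3} {t1.1} {t1.2} {t1.3, t3.1} {t3.2} {t3.3} (out.j = stage outer ports)
through w2, on inputs (t1, t3, t2): {out.1, out.2, t2.1, t2.3} {out.3} {t1.1} {t1.2} {t1.3, t3.1} {t2.2} {t3.2} {t3.3} (out.j = stage outer ports)


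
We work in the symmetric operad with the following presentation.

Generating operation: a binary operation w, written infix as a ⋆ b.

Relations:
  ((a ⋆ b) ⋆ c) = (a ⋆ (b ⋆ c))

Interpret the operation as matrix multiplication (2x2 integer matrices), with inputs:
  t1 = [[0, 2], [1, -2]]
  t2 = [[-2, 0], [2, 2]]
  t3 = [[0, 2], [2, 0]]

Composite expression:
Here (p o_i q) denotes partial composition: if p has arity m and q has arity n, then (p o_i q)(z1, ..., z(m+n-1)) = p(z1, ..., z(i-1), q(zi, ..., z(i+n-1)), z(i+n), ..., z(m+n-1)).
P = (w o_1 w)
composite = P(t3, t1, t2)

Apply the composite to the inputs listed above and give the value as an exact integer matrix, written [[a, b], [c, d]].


(t3 ⋆ t1) = [[2, -4], [0, 4]]
((t3 ⋆ t1) ⋆ t2) = [[-12, -8], [8, 8]]

[[-12, -8], [8, 8]]


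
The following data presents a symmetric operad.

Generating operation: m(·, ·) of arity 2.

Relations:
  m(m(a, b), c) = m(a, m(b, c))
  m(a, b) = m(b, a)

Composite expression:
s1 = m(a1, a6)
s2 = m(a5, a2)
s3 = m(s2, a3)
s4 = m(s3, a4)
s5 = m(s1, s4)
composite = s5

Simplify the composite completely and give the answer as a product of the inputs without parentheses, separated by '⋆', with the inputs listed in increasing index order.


a1 ⋆ a2 ⋆ a3 ⋆ a4 ⋆ a5 ⋆ a6

Reordering under m is free, so list the a-inputs canonically.
m(a1, a6) flattens to a1 ⋆ a6
m(a5, a2) flattens to a5 ⋆ a2
m(m(a5, a2), a3) flattens to a5 ⋆ a2 ⋆ a3
m(m(m(a5, a2), a3), a4) flattens to a5 ⋆ a2 ⋆ a3 ⋆ a4
m(m(a1, a6), m(m(m(a5, a2), a3), a4)) flattens to a1 ⋆ a6 ⋆ a5 ⋆ a2 ⋆ a3 ⋆ a4
the factors in increasing index order: a1 ⋆ a2 ⋆ a3 ⋆ a4 ⋆ a5 ⋆ a6


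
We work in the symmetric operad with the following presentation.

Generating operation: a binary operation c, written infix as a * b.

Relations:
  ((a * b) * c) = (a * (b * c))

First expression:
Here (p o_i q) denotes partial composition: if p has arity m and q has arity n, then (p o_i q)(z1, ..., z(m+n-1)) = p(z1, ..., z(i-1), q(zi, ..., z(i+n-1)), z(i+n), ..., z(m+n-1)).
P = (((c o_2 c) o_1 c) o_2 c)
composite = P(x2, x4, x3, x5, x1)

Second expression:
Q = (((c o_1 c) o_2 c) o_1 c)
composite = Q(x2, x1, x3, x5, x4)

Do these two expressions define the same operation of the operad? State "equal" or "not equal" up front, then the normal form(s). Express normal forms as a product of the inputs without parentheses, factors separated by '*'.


not equal; first: x2 * x4 * x3 * x5 * x1; second: x2 * x1 * x3 * x5 * x4


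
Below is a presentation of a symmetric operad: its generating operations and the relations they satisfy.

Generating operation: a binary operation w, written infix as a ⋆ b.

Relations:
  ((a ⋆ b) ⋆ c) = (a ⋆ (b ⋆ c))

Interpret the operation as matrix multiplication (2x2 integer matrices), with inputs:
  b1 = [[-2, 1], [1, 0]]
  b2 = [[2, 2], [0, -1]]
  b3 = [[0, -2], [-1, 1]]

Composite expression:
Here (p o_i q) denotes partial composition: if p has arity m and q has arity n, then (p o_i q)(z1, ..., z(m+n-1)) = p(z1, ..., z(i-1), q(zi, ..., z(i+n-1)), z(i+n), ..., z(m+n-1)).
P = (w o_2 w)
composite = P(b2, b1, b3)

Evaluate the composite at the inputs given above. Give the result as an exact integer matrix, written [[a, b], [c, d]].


[[-2, 6], [0, 2]]

(b1 ⋆ b3) = [[-1, 5], [0, -2]]
(b2 ⋆ (b1 ⋆ b3)) = [[-2, 6], [0, 2]]


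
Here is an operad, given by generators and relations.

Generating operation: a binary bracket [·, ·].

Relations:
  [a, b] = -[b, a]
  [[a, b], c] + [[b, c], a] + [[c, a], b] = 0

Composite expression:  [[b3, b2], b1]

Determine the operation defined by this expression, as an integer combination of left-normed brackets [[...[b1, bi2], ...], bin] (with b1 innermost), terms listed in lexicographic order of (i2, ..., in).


Left-normed coefficients sit on the b1-initial expansion words.
Composite bracket: [[b3, b2], b1]
Expanding via [a, b] = ab - ba: 4 signed words (2^2 = 4).
Collect the words opening with b1:
  the word b1b2b3 carries sign +1 and contributes +[[b1, b2], b3]
  the word b1b3b2 carries sign -1 and contributes -[[b1, b3], b2]

[[b1, b2], b3] - [[b1, b3], b2]


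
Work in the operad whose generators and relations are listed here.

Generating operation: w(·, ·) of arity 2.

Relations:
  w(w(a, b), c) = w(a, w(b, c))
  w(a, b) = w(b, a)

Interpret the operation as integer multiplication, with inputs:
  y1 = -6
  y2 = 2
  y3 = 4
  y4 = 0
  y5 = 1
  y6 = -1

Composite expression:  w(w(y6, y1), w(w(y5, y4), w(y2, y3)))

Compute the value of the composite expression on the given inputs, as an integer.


w(y6, y1) = 6
w(y5, y4) = 0
w(y2, y3) = 8
w(w(y5, y4), w(y2, y3)) = 0
w(w(y6, y1), w(w(y5, y4), w(y2, y3))) = 0

0


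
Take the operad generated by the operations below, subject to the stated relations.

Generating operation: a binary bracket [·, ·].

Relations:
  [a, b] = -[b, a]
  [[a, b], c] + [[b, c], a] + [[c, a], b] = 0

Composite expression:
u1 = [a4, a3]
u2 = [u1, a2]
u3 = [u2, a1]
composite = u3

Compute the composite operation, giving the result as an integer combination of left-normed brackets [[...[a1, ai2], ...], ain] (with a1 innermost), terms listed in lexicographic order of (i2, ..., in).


-[[[a1, a2], a3], a4] + [[[a1, a2], a4], a3] + [[[a1, a3], a4], a2] - [[[a1, a4], a3], a2]

In the tensor algebra, words opening a1 carry the a1-anchored form.
Composite bracket: [[[a4, a3], a2], a1]
Each bracket splits as ab - ba, giving 8 signed words (2^3 = 8).
Coefficients come from the a1-initial words:
  a1a2a3a4 appears with sign -1, giving the term -[[[a1, a2], a3], a4]
  a1a2a4a3 appears with sign +1, giving the term +[[[a1, a2], a4], a3]
  a1a3a4a2 appears with sign +1, giving the term +[[[a1, a3], a4], a2]
  a1a4a3a2 appears with sign -1, giving the term -[[[a1, a4], a3], a2]


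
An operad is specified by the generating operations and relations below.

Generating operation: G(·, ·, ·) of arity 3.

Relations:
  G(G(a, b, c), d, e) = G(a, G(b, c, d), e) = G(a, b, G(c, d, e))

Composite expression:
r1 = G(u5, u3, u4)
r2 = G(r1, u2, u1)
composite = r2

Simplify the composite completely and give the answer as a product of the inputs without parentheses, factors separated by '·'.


u5 · u3 · u4 · u2 · u1

Associativity of G dissolves the nesting; only the u-input order survives.
G(u5, u3, u4) reduces to u5 · u3 · u4
G(G(u5, u3, u4), u2, u1) reduces to u5 · u3 · u4 · u2 · u1


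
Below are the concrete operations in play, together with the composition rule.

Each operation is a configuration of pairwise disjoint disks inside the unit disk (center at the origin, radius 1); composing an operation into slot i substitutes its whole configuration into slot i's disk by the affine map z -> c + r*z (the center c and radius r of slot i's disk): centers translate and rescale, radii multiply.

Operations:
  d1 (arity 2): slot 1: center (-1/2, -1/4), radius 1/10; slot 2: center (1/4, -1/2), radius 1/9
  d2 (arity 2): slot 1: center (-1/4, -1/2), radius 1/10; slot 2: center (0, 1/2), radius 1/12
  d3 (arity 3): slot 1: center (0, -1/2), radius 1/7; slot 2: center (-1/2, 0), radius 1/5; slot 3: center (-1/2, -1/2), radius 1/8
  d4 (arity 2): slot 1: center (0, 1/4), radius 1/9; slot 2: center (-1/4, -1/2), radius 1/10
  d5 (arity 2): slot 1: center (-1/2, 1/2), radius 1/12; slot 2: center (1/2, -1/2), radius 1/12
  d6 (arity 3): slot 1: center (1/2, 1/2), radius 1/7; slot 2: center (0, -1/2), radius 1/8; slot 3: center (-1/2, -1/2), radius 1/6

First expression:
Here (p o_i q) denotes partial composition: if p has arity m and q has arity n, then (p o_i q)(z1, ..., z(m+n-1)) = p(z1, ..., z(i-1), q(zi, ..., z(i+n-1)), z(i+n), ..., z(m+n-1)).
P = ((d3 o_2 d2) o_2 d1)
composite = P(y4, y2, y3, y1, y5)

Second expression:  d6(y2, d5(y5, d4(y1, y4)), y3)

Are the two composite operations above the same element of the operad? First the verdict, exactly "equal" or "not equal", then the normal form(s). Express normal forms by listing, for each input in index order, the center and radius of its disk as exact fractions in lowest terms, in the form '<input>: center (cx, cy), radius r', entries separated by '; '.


not equal; first: y1: center (-1/2, 1/10), radius 1/60; y2: center (-14/25, -21/200), radius 1/500; y3: center (-109/200, -11/100), radius 1/450; y4: center (0, -1/2), radius 1/7; y5: center (-1/2, -1/2), radius 1/8; second: y1: center (1/16, -215/384), radius 1/864; y2: center (1/2, 1/2), radius 1/7; y3: center (-1/2, -1/2), radius 1/6; y4: center (23/384, -109/192), radius 1/960; y5: center (-1/16, -7/16), radius 1/96

The first expression reduces to y1: center (-1/2, 1/10), radius 1/60; y2: center (-14/25, -21/200), radius 1/500; y3: center (-109/200, -11/100), radius 1/450; y4: center (0, -1/2), radius 1/7; y5: center (-1/2, -1/2), radius 1/8
The second expression reduces to y1: center (1/16, -215/384), radius 1/864; y2: center (1/2, 1/2), radius 1/7; y3: center (-1/2, -1/2), radius 1/6; y4: center (23/384, -109/192), radius 1/960; y5: center (-1/16, -7/16), radius 1/96
Distinct normal forms: not equal.


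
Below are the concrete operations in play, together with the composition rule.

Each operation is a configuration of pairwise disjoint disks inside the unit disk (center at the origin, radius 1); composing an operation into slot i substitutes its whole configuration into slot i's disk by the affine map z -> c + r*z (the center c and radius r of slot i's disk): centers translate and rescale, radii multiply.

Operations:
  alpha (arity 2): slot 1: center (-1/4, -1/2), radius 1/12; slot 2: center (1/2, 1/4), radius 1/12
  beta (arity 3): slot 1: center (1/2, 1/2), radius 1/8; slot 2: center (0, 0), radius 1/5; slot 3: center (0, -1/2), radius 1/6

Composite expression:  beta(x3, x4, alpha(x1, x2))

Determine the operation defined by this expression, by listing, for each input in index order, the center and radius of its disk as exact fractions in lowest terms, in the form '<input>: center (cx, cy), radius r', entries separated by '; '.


x1: center (-1/24, -7/12), radius 1/72; x2: center (1/12, -11/24), radius 1/72; x3: center (1/2, 1/2), radius 1/8; x4: center (0, 0), radius 1/5

Below beta, radii multiply path by path; the x-disk centers shift.
x3: after 1 affine step, its disk has center (1/2, 1/2), radius 1/8
x4: after 1 affine step, its disk has center (0, 0), radius 1/5
x1: after 2 affine steps, its disk has center (-1/24, -7/12), radius 1/72
x2: after 2 affine steps, its disk has center (1/12, -11/24), radius 1/72


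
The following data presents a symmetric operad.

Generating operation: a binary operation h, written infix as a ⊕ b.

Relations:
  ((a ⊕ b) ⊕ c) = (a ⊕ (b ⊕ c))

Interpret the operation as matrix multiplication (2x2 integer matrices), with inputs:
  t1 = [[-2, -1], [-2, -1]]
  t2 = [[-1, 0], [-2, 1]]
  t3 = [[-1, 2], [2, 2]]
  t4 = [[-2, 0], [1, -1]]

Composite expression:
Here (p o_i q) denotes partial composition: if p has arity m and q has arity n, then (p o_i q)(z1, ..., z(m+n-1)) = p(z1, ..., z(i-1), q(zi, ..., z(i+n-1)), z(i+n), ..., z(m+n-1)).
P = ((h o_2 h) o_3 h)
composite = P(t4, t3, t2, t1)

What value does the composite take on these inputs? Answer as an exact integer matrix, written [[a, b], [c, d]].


[[-4, -2], [-6, -3]]

(t2 ⊕ t1) = [[2, 1], [2, 1]]
(t3 ⊕ (t2 ⊕ t1)) = [[2, 1], [8, 4]]
(t4 ⊕ (t3 ⊕ (t2 ⊕ t1))) = [[-4, -2], [-6, -3]]


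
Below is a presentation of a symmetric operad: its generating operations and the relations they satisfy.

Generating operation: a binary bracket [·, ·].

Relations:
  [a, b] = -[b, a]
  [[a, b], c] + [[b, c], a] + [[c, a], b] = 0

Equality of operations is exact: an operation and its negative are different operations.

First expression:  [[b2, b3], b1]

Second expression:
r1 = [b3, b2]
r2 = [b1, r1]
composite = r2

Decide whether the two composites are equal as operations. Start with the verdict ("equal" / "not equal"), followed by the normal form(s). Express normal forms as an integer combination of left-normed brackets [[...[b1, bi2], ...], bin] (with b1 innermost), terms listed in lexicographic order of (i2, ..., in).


equal; the common form is -[[b1, b2], b3] + [[b1, b3], b2]

Reducing the first expression gives -[[b1, b2], b3] + [[b1, b3], b2]
Reducing the second expression gives -[[b1, b2], b3] + [[b1, b3], b2]
The normal forms match — equal.


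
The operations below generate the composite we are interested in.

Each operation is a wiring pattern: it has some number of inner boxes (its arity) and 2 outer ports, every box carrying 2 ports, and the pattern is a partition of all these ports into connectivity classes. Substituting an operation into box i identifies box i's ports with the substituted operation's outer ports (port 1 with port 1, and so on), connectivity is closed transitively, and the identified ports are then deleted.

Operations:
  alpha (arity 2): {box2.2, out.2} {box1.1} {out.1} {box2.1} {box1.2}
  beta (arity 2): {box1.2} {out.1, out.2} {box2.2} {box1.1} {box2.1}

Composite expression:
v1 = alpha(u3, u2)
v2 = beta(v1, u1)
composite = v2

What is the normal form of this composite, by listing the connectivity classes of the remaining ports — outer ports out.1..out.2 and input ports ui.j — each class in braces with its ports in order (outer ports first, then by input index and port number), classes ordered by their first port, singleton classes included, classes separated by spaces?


{out.1, out.2} {u1.1} {u1.2} {u2.1} {u2.2} {u3.1} {u3.2}


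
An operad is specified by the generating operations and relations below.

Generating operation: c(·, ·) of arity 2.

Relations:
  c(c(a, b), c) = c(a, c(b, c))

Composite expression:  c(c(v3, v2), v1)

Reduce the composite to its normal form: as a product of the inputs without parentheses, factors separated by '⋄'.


v3 ⋄ v2 ⋄ v1

Associativity of c dissolves the nesting; only the v-input order survives.
c(v3, v2) collapses to v3 ⋄ v2
c(c(v3, v2), v1) collapses to v3 ⋄ v2 ⋄ v1


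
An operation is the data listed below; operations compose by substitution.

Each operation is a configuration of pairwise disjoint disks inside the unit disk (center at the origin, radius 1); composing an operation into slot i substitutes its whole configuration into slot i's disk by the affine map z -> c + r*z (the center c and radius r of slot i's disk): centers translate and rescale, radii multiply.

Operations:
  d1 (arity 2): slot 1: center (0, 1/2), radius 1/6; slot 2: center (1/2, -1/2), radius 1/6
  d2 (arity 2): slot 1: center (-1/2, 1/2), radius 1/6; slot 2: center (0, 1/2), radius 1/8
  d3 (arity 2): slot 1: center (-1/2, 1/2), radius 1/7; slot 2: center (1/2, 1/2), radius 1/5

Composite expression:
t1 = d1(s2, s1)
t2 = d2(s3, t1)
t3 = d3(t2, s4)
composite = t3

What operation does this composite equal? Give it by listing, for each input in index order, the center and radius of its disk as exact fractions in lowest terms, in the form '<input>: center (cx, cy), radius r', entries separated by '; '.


s1: center (-55/112, 9/16), radius 1/336; s2: center (-1/2, 65/112), radius 1/336; s3: center (-4/7, 4/7), radius 1/42; s4: center (1/2, 1/2), radius 1/5

Below d3, radii multiply path by path; the s-disk centers shift.
input s3: composing its 2 substitution steps yields center (-4/7, 4/7), radius 1/42
input s2: composing its 3 substitution steps yields center (-1/2, 65/112), radius 1/336
input s1: composing its 3 substitution steps yields center (-55/112, 9/16), radius 1/336
input s4: composing its 1 substitution step yields center (1/2, 1/2), radius 1/5


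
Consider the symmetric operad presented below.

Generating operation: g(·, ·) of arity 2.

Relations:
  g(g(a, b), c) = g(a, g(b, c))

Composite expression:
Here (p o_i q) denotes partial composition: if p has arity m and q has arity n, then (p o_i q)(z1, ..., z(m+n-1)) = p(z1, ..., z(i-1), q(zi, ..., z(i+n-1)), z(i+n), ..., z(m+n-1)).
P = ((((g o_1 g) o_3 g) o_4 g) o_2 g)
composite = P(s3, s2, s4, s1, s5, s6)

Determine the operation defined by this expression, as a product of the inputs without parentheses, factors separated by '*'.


s3 * s2 * s4 * s1 * s5 * s6

The g-tree's shape is irrelevant; the s-reading-order decides.
g(s2, s4) linearizes to s2 * s4
g(s3, g(s2, s4)) linearizes to s3 * s2 * s4
g(s5, s6) linearizes to s5 * s6
g(s1, g(s5, s6)) linearizes to s1 * s5 * s6
g(g(s3, g(s2, s4)), g(s1, g(s5, s6))) linearizes to s3 * s2 * s4 * s1 * s5 * s6


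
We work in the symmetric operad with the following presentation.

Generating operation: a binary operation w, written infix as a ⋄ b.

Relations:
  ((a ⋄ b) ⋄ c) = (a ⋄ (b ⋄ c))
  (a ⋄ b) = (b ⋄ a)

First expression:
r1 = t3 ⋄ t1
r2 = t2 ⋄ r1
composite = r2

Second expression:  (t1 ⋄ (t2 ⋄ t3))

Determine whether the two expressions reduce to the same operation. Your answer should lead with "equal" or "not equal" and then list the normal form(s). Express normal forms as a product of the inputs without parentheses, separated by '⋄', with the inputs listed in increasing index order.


The first composite normalizes to t1 ⋄ t2 ⋄ t3
The second composite normalizes to t1 ⋄ t2 ⋄ t3
The forms coincide; equal.

equal: each reduces to t1 ⋄ t2 ⋄ t3


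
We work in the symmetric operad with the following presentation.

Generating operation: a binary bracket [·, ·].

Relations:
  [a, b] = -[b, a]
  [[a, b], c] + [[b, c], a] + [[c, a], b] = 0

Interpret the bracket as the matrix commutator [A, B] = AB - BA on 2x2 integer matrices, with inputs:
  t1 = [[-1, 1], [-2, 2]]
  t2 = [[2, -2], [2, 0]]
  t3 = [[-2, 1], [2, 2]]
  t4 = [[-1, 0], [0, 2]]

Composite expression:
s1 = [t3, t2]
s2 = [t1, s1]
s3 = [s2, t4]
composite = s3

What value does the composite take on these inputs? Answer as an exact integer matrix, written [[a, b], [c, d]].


[[0, -90], [-36, 0]]

[t3, t2] = [[6, 6], [12, -6]]
[t1, [t3, t2]] = [[24, -30], [12, -24]]
[[t1, [t3, t2]], t4] = [[0, -90], [-36, 0]]


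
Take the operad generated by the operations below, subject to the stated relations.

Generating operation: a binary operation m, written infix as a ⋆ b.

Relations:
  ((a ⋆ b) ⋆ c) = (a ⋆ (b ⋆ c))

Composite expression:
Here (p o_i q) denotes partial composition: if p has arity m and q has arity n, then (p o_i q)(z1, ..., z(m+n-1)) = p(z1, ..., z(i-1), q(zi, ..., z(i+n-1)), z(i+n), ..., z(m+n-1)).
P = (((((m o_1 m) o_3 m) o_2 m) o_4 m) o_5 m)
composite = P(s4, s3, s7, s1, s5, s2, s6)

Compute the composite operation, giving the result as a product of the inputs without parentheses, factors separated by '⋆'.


All parenthesizations of m agree; list the s-inputs left to right.
(s3 ⋆ s7) linearizes to s3 ⋆ s7
(s4 ⋆ (s3 ⋆ s7)) linearizes to s4 ⋆ s3 ⋆ s7
(s5 ⋆ s2) linearizes to s5 ⋆ s2
(s1 ⋆ (s5 ⋆ s2)) linearizes to s1 ⋆ s5 ⋆ s2
((s1 ⋆ (s5 ⋆ s2)) ⋆ s6) linearizes to s1 ⋆ s5 ⋆ s2 ⋆ s6
((s4 ⋆ (s3 ⋆ s7)) ⋆ ((s1 ⋆ (s5 ⋆ s2)) ⋆ s6)) linearizes to s4 ⋆ s3 ⋆ s7 ⋆ s1 ⋆ s5 ⋆ s2 ⋆ s6

s4 ⋆ s3 ⋆ s7 ⋆ s1 ⋆ s5 ⋆ s2 ⋆ s6


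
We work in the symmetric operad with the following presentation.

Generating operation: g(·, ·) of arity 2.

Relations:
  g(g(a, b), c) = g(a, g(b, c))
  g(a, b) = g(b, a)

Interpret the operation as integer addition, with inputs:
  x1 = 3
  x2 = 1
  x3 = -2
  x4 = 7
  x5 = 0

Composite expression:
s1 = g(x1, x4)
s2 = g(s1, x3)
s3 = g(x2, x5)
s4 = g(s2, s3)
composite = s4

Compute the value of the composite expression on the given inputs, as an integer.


9

g(x1, x4) = 10
g(g(x1, x4), x3) = 8
g(x2, x5) = 1
g(g(g(x1, x4), x3), g(x2, x5)) = 9


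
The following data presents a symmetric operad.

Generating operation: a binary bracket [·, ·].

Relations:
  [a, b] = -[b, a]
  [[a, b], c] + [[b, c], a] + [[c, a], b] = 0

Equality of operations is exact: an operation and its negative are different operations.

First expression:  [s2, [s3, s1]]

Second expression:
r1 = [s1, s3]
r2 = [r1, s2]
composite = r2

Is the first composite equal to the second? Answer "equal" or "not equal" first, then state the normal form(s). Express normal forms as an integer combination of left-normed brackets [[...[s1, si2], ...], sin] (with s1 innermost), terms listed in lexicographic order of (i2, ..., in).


The first composite normalizes to [[s1, s3], s2]
The second composite normalizes to [[s1, s3], s2]
Both agree, so they are equal.

equal: each reduces to [[s1, s3], s2]


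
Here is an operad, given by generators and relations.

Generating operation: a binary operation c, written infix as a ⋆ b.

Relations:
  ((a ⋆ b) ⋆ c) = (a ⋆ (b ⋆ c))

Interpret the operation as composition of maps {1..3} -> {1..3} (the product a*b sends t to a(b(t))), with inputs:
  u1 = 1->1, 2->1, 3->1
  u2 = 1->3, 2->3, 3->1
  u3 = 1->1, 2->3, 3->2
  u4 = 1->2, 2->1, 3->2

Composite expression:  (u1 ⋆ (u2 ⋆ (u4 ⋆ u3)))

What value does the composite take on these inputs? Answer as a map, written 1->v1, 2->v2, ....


1->1, 2->1, 3->1

(u4 ⋆ u3) = 1->2, 2->2, 3->1
(u2 ⋆ (u4 ⋆ u3)) = 1->3, 2->3, 3->3
(u1 ⋆ (u2 ⋆ (u4 ⋆ u3))) = 1->1, 2->1, 3->1


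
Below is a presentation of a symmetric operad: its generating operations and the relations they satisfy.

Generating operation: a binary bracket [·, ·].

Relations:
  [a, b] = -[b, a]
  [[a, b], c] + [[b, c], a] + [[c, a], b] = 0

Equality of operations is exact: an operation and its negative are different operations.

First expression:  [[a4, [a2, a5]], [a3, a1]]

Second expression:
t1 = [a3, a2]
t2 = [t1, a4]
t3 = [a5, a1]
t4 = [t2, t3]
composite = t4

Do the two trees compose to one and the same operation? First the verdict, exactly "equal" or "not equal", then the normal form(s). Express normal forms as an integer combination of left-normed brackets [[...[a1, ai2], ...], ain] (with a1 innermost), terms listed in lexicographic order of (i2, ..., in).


not equal — first -[[[[a1, a3], a2], a5], a4] + [[[[a1, a3], a4], a2], a5] - [[[[a1, a3], a4], a5], a2] + [[[[a1, a3], a5], a2], a4], second -[[[[a1, a5], a2], a3], a4] + [[[[a1, a5], a3], a2], a4] + [[[[a1, a5], a4], a2], a3] - [[[[a1, a5], a4], a3], a2]

The first expression reduces to -[[[[a1, a3], a2], a5], a4] + [[[[a1, a3], a4], a2], a5] - [[[[a1, a3], a4], a5], a2] + [[[[a1, a3], a5], a2], a4]
The second expression reduces to -[[[[a1, a5], a2], a3], a4] + [[[[a1, a5], a3], a2], a4] + [[[[a1, a5], a4], a2], a3] - [[[[a1, a5], a4], a3], a2]
The forms do not match — not equal.


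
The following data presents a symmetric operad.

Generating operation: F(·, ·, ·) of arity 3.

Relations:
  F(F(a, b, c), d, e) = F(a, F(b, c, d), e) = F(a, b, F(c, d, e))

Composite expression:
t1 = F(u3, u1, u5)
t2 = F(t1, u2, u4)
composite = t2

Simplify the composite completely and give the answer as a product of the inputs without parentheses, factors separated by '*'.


Associativity of F dissolves the nesting; only the u-input order survives.
F(u3, u1, u5) spells out as u3 * u1 * u5
F(F(u3, u1, u5), u2, u4) spells out as u3 * u1 * u5 * u2 * u4

u3 * u1 * u5 * u2 * u4


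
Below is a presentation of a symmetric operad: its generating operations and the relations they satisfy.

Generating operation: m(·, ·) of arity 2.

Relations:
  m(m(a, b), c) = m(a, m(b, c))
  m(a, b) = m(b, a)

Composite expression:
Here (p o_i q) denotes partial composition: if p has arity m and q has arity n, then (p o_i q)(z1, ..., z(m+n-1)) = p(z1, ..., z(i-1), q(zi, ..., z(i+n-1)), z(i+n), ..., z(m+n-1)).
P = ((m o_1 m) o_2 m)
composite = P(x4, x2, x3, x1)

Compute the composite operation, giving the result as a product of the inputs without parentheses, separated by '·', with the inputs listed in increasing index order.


x1 · x2 · x3 · x4

Both nesting and order wash out for m; what remains is which x's occur.
m(x2, x3) spells out as x2 · x3
m(x4, m(x2, x3)) spells out as x4 · x2 · x3
m(m(x4, m(x2, x3)), x1) spells out as x4 · x2 · x3 · x1
sorting the factors by input index: x1 · x2 · x3 · x4


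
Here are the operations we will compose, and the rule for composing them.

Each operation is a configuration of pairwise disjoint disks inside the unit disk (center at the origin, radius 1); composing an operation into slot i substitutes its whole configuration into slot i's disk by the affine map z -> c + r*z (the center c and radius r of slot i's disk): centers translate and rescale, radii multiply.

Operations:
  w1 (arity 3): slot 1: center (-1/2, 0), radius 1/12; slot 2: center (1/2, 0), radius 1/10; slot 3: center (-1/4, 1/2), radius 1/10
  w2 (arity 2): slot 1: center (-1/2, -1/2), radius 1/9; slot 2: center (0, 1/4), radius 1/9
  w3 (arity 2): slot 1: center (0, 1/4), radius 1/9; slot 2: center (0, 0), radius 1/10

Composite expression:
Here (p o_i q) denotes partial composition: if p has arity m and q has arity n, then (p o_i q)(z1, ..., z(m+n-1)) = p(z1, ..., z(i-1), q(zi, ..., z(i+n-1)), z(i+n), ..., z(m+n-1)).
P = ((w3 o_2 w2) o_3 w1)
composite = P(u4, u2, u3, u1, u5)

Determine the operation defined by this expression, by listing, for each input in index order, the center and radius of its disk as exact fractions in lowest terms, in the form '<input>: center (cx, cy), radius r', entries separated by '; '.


u1: center (1/180, 1/40), radius 1/900; u2: center (-1/20, -1/20), radius 1/90; u3: center (-1/180, 1/40), radius 1/1080; u4: center (0, 1/4), radius 1/9; u5: center (-1/360, 11/360), radius 1/900

Nesting under w3 composes maps z -> c + r*z down each u-path.
u4 passes through 1 substitution, ending at center (0, 1/4), radius 1/9
u2 passes through 2 substitutions, ending at center (-1/20, -1/20), radius 1/90
u3 passes through 3 substitutions, ending at center (-1/180, 1/40), radius 1/1080
u1 passes through 3 substitutions, ending at center (1/180, 1/40), radius 1/900
u5 passes through 3 substitutions, ending at center (-1/360, 11/360), radius 1/900


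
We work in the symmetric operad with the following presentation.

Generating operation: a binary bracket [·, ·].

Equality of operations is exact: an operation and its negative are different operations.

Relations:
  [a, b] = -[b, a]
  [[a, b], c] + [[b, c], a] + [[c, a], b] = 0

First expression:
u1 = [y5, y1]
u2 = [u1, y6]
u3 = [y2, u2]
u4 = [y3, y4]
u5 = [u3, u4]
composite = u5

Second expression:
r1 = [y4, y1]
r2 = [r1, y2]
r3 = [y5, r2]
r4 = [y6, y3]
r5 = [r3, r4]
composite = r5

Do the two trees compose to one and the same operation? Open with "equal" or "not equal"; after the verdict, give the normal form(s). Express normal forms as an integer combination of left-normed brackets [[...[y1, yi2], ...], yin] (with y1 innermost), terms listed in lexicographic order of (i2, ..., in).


not equal; first: [[[[[y1, y5], y6], y2], y3], y4] - [[[[[y1, y5], y6], y2], y4], y3]; second: -[[[[[y1, y4], y2], y5], y3], y6] + [[[[[y1, y4], y2], y5], y6], y3]

The first expression reduces to [[[[[y1, y5], y6], y2], y3], y4] - [[[[[y1, y5], y6], y2], y4], y3]
The second expression reduces to -[[[[[y1, y4], y2], y5], y3], y6] + [[[[[y1, y4], y2], y5], y6], y3]
The forms do not match — not equal.


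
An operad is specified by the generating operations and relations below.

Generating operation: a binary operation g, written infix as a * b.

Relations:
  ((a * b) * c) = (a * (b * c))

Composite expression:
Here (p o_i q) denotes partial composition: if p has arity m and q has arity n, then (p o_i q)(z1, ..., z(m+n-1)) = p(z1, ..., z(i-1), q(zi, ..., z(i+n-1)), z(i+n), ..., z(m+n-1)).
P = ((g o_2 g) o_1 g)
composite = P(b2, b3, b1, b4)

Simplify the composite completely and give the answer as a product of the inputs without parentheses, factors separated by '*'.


b2 * b3 * b1 * b4

Associativity of g dissolves the nesting; only the b-input order survives.
(b2 * b3) unparenthesizes to b2 * b3
(b1 * b4) unparenthesizes to b1 * b4
((b2 * b3) * (b1 * b4)) unparenthesizes to b2 * b3 * b1 * b4


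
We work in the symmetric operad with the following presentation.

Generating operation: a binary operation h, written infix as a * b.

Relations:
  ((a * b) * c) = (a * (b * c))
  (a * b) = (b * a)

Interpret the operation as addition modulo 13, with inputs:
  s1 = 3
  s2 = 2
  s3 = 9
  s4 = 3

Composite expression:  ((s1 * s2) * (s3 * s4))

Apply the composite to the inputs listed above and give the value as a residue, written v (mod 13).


4 (mod 13)

(s1 * s2) = 5
(s3 * s4) = 12
((s1 * s2) * (s3 * s4)) = 4


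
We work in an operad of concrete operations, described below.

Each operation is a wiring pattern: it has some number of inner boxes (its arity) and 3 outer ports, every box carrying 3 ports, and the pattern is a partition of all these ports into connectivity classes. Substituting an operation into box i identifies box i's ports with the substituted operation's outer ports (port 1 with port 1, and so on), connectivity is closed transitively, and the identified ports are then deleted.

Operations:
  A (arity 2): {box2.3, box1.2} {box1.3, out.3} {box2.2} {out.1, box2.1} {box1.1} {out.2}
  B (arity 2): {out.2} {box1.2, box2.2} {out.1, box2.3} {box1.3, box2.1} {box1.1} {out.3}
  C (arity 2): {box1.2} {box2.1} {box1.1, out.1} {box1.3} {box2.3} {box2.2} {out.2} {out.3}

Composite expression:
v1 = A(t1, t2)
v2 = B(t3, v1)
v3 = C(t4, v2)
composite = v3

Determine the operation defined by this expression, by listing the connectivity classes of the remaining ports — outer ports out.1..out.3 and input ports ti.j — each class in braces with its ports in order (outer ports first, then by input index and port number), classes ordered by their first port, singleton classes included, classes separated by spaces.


{out.1, t4.1} {out.2} {out.3} {t1.1} {t1.2, t2.3} {t1.3} {t2.1, t3.3} {t2.2} {t3.1} {t3.2} {t4.2} {t4.3}

Treat the ports identified at C as solder joints: merge, then drop.
composing A on (t1, t2), with out.j its own outer ports: {out.1, t2.1} {out.2} {out.3, t1.3} {t1.1} {t1.2, t2.3} {t2.2}
composing B on (t3, t1, t2), with out.j its own outer ports: {out.1, t1.3} {out.2} {out.3} {t1.1} {t1.2, t2.3} {t2.1, t3.3} {t2.2} {t3.1} {t3.2}
composing C on (t4, t3, t1, t2), with out.j its own outer ports: {out.1, t4.1} {out.2} {out.3} {t1.1} {t1.2, t2.3} {t1.3} {t2.1, t3.3} {t2.2} {t3.1} {t3.2} {t4.2} {t4.3}


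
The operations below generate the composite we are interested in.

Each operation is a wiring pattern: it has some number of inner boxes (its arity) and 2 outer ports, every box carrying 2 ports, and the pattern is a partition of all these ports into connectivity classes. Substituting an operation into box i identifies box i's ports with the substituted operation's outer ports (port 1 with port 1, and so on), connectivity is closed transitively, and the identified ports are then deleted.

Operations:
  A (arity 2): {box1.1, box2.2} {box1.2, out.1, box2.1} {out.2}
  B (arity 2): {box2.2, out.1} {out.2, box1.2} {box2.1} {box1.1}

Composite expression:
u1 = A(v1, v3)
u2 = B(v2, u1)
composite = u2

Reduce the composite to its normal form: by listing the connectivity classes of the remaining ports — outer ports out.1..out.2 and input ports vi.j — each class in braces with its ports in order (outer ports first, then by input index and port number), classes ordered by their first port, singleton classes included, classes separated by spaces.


{out.1} {out.2, v2.2} {v1.1, v3.2} {v1.2, v3.1} {v2.1}

Connectivity passes through glued B-boundaries; trace each wire chain.
through A, on inputs (v1, v3): {out.1, v1.2, v3.1} {out.2} {v1.1, v3.2} (out.j = stage outer ports)
through B, on inputs (v2, v1, v3): {out.1} {out.2, v2.2} {v1.1, v3.2} {v1.2, v3.1} {v2.1} (out.j = stage outer ports)


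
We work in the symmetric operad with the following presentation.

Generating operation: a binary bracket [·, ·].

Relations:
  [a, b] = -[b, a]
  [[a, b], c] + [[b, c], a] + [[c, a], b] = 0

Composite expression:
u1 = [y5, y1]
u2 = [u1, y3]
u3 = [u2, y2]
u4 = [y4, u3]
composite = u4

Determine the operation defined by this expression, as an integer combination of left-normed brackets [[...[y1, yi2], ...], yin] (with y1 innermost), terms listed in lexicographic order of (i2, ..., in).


[[[[y1, y5], y3], y2], y4]

A multilinear Lie element is pinned by y1-initial words (y1 innermost).
Composite bracket: [y4, [[[y5, y1], y3], y2]]
Each bracket splits as ab - ba, giving 16 signed words (2^4 = 16).
Collect the words opening with y1:
  word y1y5y3y2y4 has sign +1, contributing +[[[[y1, y5], y3], y2], y4]


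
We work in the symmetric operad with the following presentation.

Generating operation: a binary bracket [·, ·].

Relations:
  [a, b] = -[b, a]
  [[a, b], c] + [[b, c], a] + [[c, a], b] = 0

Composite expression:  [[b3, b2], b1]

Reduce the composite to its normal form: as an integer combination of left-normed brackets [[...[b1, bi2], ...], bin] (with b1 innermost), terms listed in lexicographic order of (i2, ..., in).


Left-normed coefficients sit on the b1-initial expansion words.
Composite bracket: [[b3, b2], b1]
Full expansion: 4 signed words from ab - ba (2^2 = 4).
The b1-initial words carry the normal form:
  b1b2b3 appears with sign +1, giving the term +[[b1, b2], b3]
  b1b3b2 appears with sign -1, giving the term -[[b1, b3], b2]

[[b1, b2], b3] - [[b1, b3], b2]


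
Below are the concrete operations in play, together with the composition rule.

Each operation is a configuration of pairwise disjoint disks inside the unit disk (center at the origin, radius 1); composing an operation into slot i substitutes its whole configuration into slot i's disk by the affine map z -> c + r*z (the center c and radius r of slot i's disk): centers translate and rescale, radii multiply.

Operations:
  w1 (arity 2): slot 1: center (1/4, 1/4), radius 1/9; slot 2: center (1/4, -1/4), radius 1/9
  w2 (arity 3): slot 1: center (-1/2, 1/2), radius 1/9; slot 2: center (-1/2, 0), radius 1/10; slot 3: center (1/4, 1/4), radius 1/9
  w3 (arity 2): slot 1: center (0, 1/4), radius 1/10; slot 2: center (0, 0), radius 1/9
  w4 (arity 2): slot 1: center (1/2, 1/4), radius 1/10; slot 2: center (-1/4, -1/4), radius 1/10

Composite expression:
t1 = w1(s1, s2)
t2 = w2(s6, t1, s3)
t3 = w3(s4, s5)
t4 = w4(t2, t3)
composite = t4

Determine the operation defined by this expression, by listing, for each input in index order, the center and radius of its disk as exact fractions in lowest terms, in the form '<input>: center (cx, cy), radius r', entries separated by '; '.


s1: center (181/400, 101/400), radius 1/900; s2: center (181/400, 99/400), radius 1/900; s3: center (21/40, 11/40), radius 1/90; s4: center (-1/4, -9/40), radius 1/100; s5: center (-1/4, -1/4), radius 1/90; s6: center (9/20, 3/10), radius 1/90
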